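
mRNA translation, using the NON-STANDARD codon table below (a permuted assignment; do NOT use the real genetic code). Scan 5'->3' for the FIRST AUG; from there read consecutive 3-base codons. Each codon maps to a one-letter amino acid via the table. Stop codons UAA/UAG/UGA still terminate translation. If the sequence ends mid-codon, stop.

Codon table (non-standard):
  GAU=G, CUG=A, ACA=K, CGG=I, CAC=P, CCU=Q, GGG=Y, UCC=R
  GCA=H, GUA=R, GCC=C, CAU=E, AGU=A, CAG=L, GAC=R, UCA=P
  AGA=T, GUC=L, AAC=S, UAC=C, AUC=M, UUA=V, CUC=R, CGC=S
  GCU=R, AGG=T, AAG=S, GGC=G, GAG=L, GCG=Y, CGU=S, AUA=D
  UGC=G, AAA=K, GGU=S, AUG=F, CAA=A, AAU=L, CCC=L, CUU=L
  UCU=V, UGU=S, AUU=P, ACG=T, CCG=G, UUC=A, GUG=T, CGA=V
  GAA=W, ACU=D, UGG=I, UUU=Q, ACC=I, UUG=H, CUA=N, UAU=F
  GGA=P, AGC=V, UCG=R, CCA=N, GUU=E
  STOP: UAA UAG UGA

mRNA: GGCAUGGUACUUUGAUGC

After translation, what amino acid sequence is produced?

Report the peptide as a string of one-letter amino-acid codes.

start AUG at pos 3
pos 3: AUG -> F; peptide=F
pos 6: GUA -> R; peptide=FR
pos 9: CUU -> L; peptide=FRL
pos 12: UGA -> STOP

Answer: FRL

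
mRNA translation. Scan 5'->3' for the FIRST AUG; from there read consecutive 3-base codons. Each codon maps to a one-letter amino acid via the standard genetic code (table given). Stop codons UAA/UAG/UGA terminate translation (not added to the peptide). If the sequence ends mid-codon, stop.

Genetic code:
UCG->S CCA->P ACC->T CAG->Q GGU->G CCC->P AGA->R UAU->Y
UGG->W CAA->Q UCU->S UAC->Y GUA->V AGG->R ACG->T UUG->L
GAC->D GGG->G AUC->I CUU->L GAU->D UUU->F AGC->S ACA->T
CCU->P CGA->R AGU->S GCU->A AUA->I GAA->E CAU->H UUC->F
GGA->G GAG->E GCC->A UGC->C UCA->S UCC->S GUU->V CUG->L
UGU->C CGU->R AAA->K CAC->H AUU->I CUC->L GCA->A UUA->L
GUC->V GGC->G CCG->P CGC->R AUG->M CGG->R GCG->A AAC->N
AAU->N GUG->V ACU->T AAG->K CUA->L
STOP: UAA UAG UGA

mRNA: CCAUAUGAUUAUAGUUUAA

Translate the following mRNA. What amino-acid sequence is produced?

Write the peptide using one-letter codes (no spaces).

Answer: MIIV

Derivation:
start AUG at pos 4
pos 4: AUG -> M; peptide=M
pos 7: AUU -> I; peptide=MI
pos 10: AUA -> I; peptide=MII
pos 13: GUU -> V; peptide=MIIV
pos 16: UAA -> STOP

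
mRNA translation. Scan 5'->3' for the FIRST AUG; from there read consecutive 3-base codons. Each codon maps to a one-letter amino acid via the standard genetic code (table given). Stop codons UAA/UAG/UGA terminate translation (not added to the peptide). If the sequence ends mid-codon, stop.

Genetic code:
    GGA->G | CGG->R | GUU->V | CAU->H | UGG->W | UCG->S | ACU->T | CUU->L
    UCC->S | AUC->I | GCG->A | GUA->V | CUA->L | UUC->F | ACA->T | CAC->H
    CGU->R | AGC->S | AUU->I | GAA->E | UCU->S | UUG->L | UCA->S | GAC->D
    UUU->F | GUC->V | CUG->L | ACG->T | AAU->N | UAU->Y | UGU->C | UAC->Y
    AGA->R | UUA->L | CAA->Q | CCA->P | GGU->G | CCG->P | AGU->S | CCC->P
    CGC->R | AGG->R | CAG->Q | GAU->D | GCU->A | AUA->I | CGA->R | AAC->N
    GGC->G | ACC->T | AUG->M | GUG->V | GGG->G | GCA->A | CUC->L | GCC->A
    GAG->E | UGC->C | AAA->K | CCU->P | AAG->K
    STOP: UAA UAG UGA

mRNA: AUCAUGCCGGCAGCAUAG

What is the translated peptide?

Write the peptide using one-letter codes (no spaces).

Answer: MPAA

Derivation:
start AUG at pos 3
pos 3: AUG -> M; peptide=M
pos 6: CCG -> P; peptide=MP
pos 9: GCA -> A; peptide=MPA
pos 12: GCA -> A; peptide=MPAA
pos 15: UAG -> STOP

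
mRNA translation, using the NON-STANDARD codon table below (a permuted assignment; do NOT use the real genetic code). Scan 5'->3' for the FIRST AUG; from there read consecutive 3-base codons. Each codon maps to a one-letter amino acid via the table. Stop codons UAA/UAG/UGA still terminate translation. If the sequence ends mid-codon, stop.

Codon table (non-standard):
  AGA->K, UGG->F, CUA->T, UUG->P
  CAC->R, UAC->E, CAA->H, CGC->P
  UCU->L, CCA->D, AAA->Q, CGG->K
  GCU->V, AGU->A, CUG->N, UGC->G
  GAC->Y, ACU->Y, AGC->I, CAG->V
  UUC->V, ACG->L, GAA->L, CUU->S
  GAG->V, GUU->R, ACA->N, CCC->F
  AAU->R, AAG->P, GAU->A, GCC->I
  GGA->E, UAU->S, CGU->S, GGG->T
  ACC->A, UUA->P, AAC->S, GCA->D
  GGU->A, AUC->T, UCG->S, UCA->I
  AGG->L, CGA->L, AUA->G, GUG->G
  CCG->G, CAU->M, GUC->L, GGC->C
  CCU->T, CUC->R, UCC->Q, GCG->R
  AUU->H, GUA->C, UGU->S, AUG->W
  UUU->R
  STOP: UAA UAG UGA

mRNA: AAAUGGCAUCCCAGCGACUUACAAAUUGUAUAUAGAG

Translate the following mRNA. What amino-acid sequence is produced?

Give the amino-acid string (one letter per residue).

Answer: WDQVLSNRSG

Derivation:
start AUG at pos 2
pos 2: AUG -> W; peptide=W
pos 5: GCA -> D; peptide=WD
pos 8: UCC -> Q; peptide=WDQ
pos 11: CAG -> V; peptide=WDQV
pos 14: CGA -> L; peptide=WDQVL
pos 17: CUU -> S; peptide=WDQVLS
pos 20: ACA -> N; peptide=WDQVLSN
pos 23: AAU -> R; peptide=WDQVLSNR
pos 26: UGU -> S; peptide=WDQVLSNRS
pos 29: AUA -> G; peptide=WDQVLSNRSG
pos 32: UAG -> STOP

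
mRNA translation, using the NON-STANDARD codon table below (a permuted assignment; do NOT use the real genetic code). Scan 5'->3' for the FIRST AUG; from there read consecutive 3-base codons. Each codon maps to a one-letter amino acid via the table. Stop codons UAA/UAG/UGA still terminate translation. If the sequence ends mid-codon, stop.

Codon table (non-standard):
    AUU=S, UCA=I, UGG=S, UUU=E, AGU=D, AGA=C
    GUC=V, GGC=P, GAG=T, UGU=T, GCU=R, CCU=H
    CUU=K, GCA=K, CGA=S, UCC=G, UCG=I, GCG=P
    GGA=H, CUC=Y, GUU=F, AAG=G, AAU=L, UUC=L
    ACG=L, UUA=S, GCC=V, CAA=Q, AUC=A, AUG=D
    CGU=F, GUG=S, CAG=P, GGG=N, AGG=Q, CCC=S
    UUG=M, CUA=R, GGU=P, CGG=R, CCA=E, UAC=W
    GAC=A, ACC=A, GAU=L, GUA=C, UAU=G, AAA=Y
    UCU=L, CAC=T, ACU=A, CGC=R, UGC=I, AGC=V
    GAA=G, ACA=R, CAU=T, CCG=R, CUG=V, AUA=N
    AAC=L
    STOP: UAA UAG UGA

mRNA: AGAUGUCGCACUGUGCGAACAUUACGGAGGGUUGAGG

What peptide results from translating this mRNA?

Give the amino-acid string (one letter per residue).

Answer: DITTPLSLTP

Derivation:
start AUG at pos 2
pos 2: AUG -> D; peptide=D
pos 5: UCG -> I; peptide=DI
pos 8: CAC -> T; peptide=DIT
pos 11: UGU -> T; peptide=DITT
pos 14: GCG -> P; peptide=DITTP
pos 17: AAC -> L; peptide=DITTPL
pos 20: AUU -> S; peptide=DITTPLS
pos 23: ACG -> L; peptide=DITTPLSL
pos 26: GAG -> T; peptide=DITTPLSLT
pos 29: GGU -> P; peptide=DITTPLSLTP
pos 32: UGA -> STOP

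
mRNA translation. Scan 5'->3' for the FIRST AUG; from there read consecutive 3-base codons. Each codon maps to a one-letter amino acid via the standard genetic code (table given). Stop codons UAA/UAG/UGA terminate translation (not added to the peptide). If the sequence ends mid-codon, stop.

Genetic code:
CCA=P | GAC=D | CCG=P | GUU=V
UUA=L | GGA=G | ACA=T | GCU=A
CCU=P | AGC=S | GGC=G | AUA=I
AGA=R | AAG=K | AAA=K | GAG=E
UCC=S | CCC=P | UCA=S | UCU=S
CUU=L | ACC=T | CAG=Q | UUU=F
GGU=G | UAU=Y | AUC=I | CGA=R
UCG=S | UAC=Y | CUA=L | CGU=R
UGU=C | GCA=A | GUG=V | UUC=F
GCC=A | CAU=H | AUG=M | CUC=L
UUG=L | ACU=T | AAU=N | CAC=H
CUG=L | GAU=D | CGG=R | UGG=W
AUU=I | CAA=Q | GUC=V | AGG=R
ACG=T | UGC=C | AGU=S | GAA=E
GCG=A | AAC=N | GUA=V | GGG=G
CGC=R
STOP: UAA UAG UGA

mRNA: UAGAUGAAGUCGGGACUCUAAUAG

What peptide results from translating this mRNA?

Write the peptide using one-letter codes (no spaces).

Answer: MKSGL

Derivation:
start AUG at pos 3
pos 3: AUG -> M; peptide=M
pos 6: AAG -> K; peptide=MK
pos 9: UCG -> S; peptide=MKS
pos 12: GGA -> G; peptide=MKSG
pos 15: CUC -> L; peptide=MKSGL
pos 18: UAA -> STOP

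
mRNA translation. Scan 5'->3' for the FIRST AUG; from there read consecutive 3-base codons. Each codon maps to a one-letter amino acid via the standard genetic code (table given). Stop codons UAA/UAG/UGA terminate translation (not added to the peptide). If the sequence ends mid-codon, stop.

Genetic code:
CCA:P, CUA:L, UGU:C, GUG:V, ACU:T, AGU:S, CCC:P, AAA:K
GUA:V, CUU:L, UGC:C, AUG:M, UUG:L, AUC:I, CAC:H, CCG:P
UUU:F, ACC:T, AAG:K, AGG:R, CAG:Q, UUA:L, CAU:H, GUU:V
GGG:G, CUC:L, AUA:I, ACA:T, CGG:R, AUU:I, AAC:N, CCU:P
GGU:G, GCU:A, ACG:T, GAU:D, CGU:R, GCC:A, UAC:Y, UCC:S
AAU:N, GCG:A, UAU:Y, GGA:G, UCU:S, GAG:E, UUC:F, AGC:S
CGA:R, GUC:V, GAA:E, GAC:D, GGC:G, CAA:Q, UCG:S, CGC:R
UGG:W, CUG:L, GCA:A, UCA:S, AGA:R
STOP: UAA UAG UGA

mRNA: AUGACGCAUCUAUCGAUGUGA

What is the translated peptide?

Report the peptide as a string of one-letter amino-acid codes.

start AUG at pos 0
pos 0: AUG -> M; peptide=M
pos 3: ACG -> T; peptide=MT
pos 6: CAU -> H; peptide=MTH
pos 9: CUA -> L; peptide=MTHL
pos 12: UCG -> S; peptide=MTHLS
pos 15: AUG -> M; peptide=MTHLSM
pos 18: UGA -> STOP

Answer: MTHLSM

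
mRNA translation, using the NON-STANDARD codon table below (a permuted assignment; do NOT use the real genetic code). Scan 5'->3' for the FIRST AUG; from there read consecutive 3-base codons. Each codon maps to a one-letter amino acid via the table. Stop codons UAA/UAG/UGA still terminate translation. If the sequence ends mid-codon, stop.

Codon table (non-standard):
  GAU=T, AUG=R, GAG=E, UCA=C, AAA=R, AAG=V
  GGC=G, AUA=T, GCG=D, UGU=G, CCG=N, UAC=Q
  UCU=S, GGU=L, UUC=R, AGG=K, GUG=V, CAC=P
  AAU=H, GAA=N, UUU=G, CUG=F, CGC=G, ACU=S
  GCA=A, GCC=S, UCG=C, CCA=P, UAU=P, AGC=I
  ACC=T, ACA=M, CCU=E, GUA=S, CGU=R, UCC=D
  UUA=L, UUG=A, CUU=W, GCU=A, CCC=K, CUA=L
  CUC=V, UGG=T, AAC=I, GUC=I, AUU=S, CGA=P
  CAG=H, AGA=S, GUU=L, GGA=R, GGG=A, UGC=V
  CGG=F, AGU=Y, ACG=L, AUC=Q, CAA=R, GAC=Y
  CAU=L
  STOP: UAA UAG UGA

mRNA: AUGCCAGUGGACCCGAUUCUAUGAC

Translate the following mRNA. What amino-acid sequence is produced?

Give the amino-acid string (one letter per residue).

start AUG at pos 0
pos 0: AUG -> R; peptide=R
pos 3: CCA -> P; peptide=RP
pos 6: GUG -> V; peptide=RPV
pos 9: GAC -> Y; peptide=RPVY
pos 12: CCG -> N; peptide=RPVYN
pos 15: AUU -> S; peptide=RPVYNS
pos 18: CUA -> L; peptide=RPVYNSL
pos 21: UGA -> STOP

Answer: RPVYNSL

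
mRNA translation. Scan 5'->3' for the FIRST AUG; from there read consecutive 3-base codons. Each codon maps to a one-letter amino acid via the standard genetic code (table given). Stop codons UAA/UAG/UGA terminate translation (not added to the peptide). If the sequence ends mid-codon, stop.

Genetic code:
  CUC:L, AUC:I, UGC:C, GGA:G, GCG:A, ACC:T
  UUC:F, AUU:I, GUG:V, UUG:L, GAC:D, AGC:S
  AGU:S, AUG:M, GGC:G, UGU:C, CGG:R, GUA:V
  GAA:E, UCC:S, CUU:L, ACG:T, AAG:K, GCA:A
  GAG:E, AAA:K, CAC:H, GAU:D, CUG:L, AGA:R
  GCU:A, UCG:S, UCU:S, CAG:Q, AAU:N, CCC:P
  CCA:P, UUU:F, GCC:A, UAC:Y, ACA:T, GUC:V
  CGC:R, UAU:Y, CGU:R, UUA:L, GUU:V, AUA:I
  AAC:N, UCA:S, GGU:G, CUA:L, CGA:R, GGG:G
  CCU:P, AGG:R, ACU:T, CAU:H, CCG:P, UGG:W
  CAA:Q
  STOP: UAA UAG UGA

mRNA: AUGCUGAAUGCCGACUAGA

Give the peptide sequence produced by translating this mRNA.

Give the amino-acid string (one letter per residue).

Answer: MLNAD

Derivation:
start AUG at pos 0
pos 0: AUG -> M; peptide=M
pos 3: CUG -> L; peptide=ML
pos 6: AAU -> N; peptide=MLN
pos 9: GCC -> A; peptide=MLNA
pos 12: GAC -> D; peptide=MLNAD
pos 15: UAG -> STOP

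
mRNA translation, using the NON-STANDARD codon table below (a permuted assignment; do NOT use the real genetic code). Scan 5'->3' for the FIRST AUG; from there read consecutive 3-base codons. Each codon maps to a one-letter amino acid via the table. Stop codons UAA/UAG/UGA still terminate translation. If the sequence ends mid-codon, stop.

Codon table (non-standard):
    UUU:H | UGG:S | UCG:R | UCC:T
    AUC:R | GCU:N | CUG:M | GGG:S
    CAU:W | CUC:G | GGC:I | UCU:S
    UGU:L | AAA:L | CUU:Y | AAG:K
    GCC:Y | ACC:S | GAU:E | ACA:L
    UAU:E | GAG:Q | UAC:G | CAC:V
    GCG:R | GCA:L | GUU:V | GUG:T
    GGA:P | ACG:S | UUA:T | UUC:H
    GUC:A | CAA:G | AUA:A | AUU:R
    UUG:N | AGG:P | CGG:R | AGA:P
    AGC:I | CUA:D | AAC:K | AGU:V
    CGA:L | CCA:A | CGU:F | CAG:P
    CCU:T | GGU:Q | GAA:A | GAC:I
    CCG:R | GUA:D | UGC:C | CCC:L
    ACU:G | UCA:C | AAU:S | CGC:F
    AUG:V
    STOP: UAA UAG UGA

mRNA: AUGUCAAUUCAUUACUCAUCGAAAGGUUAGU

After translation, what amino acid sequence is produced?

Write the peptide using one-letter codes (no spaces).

Answer: VCRWGCRLQ

Derivation:
start AUG at pos 0
pos 0: AUG -> V; peptide=V
pos 3: UCA -> C; peptide=VC
pos 6: AUU -> R; peptide=VCR
pos 9: CAU -> W; peptide=VCRW
pos 12: UAC -> G; peptide=VCRWG
pos 15: UCA -> C; peptide=VCRWGC
pos 18: UCG -> R; peptide=VCRWGCR
pos 21: AAA -> L; peptide=VCRWGCRL
pos 24: GGU -> Q; peptide=VCRWGCRLQ
pos 27: UAG -> STOP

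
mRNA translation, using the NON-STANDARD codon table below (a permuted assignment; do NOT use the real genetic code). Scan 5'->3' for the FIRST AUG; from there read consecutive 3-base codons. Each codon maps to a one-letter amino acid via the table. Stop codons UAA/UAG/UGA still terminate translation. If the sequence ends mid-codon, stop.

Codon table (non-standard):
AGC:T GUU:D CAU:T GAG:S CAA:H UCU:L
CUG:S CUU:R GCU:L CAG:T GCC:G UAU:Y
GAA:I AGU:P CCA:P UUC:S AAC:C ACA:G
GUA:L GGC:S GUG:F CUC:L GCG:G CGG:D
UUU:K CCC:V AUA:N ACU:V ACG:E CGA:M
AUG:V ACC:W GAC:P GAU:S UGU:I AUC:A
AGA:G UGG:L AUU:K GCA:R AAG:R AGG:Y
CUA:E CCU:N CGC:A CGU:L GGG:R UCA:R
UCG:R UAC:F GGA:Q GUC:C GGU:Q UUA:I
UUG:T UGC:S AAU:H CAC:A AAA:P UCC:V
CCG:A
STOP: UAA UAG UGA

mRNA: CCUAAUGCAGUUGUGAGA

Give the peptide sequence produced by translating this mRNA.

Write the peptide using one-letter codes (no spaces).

start AUG at pos 4
pos 4: AUG -> V; peptide=V
pos 7: CAG -> T; peptide=VT
pos 10: UUG -> T; peptide=VTT
pos 13: UGA -> STOP

Answer: VTT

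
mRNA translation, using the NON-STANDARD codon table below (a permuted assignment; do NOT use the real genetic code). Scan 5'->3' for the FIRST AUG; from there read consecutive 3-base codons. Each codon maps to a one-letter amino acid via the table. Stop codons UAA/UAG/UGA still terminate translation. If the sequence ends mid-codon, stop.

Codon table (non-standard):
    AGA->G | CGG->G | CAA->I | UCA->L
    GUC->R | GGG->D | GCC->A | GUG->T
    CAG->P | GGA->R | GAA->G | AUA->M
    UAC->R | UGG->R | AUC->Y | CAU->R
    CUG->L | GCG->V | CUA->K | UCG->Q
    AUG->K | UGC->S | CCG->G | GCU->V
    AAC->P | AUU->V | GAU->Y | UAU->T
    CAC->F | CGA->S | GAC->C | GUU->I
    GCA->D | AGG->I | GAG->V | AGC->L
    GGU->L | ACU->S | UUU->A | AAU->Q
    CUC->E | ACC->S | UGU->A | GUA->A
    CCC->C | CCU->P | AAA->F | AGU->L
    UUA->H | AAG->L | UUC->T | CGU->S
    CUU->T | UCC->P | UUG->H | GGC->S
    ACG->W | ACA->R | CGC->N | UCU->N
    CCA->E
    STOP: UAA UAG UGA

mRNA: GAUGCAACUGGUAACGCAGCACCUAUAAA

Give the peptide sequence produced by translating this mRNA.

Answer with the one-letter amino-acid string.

start AUG at pos 1
pos 1: AUG -> K; peptide=K
pos 4: CAA -> I; peptide=KI
pos 7: CUG -> L; peptide=KIL
pos 10: GUA -> A; peptide=KILA
pos 13: ACG -> W; peptide=KILAW
pos 16: CAG -> P; peptide=KILAWP
pos 19: CAC -> F; peptide=KILAWPF
pos 22: CUA -> K; peptide=KILAWPFK
pos 25: UAA -> STOP

Answer: KILAWPFK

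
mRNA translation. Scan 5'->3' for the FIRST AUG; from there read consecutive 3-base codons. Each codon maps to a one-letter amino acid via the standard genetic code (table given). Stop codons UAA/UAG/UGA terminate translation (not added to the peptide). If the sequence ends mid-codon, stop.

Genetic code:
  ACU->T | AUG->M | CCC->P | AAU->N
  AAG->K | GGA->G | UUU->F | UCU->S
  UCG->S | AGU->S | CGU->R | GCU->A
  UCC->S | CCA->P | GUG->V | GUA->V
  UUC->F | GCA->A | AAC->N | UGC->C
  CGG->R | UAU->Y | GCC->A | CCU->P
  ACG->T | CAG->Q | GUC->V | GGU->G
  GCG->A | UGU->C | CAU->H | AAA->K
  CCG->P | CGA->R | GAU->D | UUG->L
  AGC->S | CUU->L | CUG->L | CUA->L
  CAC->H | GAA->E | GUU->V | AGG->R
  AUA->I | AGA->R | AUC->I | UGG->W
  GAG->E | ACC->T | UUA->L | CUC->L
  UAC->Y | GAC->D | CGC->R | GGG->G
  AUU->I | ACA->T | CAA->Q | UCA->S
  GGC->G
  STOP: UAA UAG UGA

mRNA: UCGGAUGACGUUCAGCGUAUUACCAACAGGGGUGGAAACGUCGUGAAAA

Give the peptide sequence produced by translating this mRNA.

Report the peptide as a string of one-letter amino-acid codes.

start AUG at pos 4
pos 4: AUG -> M; peptide=M
pos 7: ACG -> T; peptide=MT
pos 10: UUC -> F; peptide=MTF
pos 13: AGC -> S; peptide=MTFS
pos 16: GUA -> V; peptide=MTFSV
pos 19: UUA -> L; peptide=MTFSVL
pos 22: CCA -> P; peptide=MTFSVLP
pos 25: ACA -> T; peptide=MTFSVLPT
pos 28: GGG -> G; peptide=MTFSVLPTG
pos 31: GUG -> V; peptide=MTFSVLPTGV
pos 34: GAA -> E; peptide=MTFSVLPTGVE
pos 37: ACG -> T; peptide=MTFSVLPTGVET
pos 40: UCG -> S; peptide=MTFSVLPTGVETS
pos 43: UGA -> STOP

Answer: MTFSVLPTGVETS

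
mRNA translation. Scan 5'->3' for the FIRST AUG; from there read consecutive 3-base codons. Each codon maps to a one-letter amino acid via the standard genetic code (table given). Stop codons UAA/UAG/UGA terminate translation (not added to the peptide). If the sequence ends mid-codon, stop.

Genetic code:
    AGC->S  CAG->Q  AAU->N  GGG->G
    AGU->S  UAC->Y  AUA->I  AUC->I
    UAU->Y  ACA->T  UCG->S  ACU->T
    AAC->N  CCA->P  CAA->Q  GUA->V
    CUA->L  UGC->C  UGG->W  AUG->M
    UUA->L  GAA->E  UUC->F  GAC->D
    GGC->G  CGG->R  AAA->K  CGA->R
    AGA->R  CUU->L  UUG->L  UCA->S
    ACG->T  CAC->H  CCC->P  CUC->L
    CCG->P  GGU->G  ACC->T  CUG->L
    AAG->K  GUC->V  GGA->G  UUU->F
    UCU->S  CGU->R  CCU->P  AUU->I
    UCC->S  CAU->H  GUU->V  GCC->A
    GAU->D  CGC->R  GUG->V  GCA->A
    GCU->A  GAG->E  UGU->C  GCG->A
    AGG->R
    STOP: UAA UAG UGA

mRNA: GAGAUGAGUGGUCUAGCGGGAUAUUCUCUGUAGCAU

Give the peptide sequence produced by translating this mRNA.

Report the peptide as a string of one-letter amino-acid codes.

start AUG at pos 3
pos 3: AUG -> M; peptide=M
pos 6: AGU -> S; peptide=MS
pos 9: GGU -> G; peptide=MSG
pos 12: CUA -> L; peptide=MSGL
pos 15: GCG -> A; peptide=MSGLA
pos 18: GGA -> G; peptide=MSGLAG
pos 21: UAU -> Y; peptide=MSGLAGY
pos 24: UCU -> S; peptide=MSGLAGYS
pos 27: CUG -> L; peptide=MSGLAGYSL
pos 30: UAG -> STOP

Answer: MSGLAGYSL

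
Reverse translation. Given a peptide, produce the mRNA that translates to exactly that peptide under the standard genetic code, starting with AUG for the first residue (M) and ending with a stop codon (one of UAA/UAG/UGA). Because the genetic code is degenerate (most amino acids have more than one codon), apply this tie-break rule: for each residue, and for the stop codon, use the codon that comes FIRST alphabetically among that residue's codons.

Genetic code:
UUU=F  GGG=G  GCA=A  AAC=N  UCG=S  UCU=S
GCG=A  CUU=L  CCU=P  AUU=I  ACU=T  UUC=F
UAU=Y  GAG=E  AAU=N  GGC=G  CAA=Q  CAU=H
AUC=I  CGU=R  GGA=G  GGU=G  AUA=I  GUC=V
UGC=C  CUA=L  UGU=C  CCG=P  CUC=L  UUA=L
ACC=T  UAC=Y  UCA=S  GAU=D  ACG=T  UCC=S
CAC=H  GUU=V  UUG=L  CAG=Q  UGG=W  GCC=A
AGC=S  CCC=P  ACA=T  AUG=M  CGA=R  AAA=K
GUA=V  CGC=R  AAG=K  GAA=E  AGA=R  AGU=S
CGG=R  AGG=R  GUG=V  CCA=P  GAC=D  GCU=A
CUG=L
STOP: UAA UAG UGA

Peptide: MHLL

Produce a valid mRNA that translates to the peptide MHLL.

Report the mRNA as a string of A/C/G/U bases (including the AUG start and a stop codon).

Answer: mRNA: AUGCACCUACUAUAA

Derivation:
residue 1: M -> AUG (start codon)
residue 2: H codons sorted = CAC,CAU -> pick first = CAC
residue 3: L codons sorted = CUA,CUC,CUG,CUU,UUA,UUG -> pick first = CUA
residue 4: L codons sorted = CUA,CUC,CUG,CUU,UUA,UUG -> pick first = CUA
terminator: stop codons sorted = UAA,UAG,UGA -> pick first = UAA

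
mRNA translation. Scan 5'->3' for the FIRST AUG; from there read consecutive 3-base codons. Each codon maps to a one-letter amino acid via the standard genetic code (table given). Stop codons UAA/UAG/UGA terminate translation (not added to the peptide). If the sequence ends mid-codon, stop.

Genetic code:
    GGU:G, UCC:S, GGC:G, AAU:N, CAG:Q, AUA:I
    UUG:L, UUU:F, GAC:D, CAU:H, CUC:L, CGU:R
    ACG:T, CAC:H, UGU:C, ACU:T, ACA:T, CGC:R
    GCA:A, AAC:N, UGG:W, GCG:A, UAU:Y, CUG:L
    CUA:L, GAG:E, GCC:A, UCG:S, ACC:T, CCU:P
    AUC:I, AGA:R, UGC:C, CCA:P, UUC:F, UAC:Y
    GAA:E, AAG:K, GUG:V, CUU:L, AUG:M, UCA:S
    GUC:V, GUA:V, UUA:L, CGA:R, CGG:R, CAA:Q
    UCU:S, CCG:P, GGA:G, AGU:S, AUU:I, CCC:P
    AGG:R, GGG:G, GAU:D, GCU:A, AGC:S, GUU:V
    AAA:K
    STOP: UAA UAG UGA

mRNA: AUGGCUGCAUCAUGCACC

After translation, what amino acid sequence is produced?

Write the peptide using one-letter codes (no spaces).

start AUG at pos 0
pos 0: AUG -> M; peptide=M
pos 3: GCU -> A; peptide=MA
pos 6: GCA -> A; peptide=MAA
pos 9: UCA -> S; peptide=MAAS
pos 12: UGC -> C; peptide=MAASC
pos 15: ACC -> T; peptide=MAASCT
pos 18: only 0 nt remain (<3), stop (end of mRNA)

Answer: MAASCT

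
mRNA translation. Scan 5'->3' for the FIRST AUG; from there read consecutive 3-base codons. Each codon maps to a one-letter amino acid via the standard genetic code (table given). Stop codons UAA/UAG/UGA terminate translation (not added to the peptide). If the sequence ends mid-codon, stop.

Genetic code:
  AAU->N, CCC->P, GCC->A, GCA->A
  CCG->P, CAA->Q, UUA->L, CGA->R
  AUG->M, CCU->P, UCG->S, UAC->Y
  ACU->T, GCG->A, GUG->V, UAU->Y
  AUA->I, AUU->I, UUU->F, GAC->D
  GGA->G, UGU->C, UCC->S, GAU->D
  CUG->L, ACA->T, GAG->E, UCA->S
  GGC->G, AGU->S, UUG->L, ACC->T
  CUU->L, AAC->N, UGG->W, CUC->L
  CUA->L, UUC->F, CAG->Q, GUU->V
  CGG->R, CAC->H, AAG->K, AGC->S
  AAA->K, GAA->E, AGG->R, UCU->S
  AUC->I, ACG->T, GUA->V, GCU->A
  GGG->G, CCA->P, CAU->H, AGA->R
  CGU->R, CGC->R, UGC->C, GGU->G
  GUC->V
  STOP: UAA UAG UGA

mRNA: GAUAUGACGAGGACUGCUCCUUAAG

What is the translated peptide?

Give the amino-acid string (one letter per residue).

start AUG at pos 3
pos 3: AUG -> M; peptide=M
pos 6: ACG -> T; peptide=MT
pos 9: AGG -> R; peptide=MTR
pos 12: ACU -> T; peptide=MTRT
pos 15: GCU -> A; peptide=MTRTA
pos 18: CCU -> P; peptide=MTRTAP
pos 21: UAA -> STOP

Answer: MTRTAP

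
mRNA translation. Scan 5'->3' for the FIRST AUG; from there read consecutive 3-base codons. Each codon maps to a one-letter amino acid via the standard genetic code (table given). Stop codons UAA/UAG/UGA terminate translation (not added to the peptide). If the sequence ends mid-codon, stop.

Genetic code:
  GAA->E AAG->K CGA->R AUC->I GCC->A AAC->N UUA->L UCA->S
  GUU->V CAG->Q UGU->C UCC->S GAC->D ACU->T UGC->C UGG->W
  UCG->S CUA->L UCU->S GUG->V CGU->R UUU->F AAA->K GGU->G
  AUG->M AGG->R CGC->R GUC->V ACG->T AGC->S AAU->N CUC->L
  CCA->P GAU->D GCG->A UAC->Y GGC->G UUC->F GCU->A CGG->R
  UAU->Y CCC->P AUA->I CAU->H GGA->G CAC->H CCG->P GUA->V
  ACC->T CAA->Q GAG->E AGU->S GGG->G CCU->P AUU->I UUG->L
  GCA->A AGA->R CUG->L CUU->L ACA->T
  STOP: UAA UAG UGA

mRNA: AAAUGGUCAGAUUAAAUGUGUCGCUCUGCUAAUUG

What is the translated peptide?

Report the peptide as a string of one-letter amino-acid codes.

Answer: MVRLNVSLC

Derivation:
start AUG at pos 2
pos 2: AUG -> M; peptide=M
pos 5: GUC -> V; peptide=MV
pos 8: AGA -> R; peptide=MVR
pos 11: UUA -> L; peptide=MVRL
pos 14: AAU -> N; peptide=MVRLN
pos 17: GUG -> V; peptide=MVRLNV
pos 20: UCG -> S; peptide=MVRLNVS
pos 23: CUC -> L; peptide=MVRLNVSL
pos 26: UGC -> C; peptide=MVRLNVSLC
pos 29: UAA -> STOP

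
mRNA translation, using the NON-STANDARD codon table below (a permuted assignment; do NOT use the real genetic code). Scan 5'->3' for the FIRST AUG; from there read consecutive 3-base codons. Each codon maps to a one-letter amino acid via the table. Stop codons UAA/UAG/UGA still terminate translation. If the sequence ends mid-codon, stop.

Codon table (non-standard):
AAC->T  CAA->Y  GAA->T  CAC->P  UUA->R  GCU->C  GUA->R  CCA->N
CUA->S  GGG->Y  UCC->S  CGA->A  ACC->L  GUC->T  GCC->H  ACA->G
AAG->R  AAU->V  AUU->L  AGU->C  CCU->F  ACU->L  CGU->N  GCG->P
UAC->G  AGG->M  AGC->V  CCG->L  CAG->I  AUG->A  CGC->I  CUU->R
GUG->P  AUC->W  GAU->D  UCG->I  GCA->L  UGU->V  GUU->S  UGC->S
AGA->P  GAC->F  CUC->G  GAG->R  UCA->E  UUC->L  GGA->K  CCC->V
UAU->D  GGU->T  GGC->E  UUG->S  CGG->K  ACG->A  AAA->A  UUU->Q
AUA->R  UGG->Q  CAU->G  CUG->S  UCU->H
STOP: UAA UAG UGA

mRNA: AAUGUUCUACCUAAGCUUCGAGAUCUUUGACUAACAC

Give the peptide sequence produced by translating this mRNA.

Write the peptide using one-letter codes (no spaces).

start AUG at pos 1
pos 1: AUG -> A; peptide=A
pos 4: UUC -> L; peptide=AL
pos 7: UAC -> G; peptide=ALG
pos 10: CUA -> S; peptide=ALGS
pos 13: AGC -> V; peptide=ALGSV
pos 16: UUC -> L; peptide=ALGSVL
pos 19: GAG -> R; peptide=ALGSVLR
pos 22: AUC -> W; peptide=ALGSVLRW
pos 25: UUU -> Q; peptide=ALGSVLRWQ
pos 28: GAC -> F; peptide=ALGSVLRWQF
pos 31: UAA -> STOP

Answer: ALGSVLRWQF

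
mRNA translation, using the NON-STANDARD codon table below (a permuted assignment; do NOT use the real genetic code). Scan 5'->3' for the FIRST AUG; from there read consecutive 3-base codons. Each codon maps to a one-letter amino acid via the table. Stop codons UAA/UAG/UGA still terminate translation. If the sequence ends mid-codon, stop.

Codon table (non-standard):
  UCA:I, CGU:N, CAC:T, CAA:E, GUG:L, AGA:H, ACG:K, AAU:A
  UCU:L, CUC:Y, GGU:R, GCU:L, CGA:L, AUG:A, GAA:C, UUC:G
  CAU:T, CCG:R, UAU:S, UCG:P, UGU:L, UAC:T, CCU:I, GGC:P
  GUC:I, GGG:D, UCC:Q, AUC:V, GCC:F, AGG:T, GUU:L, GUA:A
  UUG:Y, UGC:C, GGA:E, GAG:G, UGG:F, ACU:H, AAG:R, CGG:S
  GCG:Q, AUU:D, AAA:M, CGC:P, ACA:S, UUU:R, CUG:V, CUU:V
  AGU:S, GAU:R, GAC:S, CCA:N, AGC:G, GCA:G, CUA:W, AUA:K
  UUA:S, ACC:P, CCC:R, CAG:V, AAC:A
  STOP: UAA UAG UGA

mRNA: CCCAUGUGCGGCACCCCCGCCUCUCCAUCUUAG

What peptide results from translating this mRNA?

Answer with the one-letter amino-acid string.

start AUG at pos 3
pos 3: AUG -> A; peptide=A
pos 6: UGC -> C; peptide=AC
pos 9: GGC -> P; peptide=ACP
pos 12: ACC -> P; peptide=ACPP
pos 15: CCC -> R; peptide=ACPPR
pos 18: GCC -> F; peptide=ACPPRF
pos 21: UCU -> L; peptide=ACPPRFL
pos 24: CCA -> N; peptide=ACPPRFLN
pos 27: UCU -> L; peptide=ACPPRFLNL
pos 30: UAG -> STOP

Answer: ACPPRFLNL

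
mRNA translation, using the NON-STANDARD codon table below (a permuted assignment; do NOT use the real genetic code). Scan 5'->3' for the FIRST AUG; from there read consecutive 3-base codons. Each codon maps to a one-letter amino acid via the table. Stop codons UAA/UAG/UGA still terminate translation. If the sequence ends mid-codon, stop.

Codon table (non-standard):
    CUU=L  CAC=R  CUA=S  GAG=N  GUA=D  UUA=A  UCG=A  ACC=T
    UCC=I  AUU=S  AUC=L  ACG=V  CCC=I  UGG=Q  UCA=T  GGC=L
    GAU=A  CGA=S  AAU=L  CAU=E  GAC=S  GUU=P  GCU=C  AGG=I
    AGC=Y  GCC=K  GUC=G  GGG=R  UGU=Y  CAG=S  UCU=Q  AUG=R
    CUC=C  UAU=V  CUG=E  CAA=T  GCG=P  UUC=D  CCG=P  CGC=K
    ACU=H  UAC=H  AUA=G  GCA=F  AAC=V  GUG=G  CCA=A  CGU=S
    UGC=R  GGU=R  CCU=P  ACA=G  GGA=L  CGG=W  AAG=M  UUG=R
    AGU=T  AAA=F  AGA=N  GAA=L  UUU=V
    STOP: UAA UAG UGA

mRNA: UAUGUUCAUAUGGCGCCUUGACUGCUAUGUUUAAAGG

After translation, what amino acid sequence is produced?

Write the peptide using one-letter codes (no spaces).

Answer: RDGQKLSRVP

Derivation:
start AUG at pos 1
pos 1: AUG -> R; peptide=R
pos 4: UUC -> D; peptide=RD
pos 7: AUA -> G; peptide=RDG
pos 10: UGG -> Q; peptide=RDGQ
pos 13: CGC -> K; peptide=RDGQK
pos 16: CUU -> L; peptide=RDGQKL
pos 19: GAC -> S; peptide=RDGQKLS
pos 22: UGC -> R; peptide=RDGQKLSR
pos 25: UAU -> V; peptide=RDGQKLSRV
pos 28: GUU -> P; peptide=RDGQKLSRVP
pos 31: UAA -> STOP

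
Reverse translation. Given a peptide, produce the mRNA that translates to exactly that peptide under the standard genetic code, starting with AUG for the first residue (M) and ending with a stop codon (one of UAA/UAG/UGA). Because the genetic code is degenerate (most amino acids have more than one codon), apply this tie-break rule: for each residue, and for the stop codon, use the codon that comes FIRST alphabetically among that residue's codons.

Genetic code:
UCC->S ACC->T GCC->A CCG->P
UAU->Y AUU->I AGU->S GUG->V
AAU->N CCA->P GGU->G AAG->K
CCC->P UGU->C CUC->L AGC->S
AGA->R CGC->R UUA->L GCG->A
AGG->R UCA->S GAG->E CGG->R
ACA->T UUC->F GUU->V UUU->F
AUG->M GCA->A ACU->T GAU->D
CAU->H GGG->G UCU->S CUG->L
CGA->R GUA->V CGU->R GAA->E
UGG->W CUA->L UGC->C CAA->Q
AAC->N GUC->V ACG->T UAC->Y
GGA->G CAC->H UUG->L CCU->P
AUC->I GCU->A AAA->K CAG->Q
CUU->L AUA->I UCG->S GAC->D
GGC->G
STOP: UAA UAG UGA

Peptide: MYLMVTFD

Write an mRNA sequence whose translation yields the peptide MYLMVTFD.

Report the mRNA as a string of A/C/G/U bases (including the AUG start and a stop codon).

residue 1: M -> AUG (start codon)
residue 2: Y codons sorted = UAC,UAU -> pick first = UAC
residue 3: L codons sorted = CUA,CUC,CUG,CUU,UUA,UUG -> pick first = CUA
residue 4: M -> AUG (only codon)
residue 5: V codons sorted = GUA,GUC,GUG,GUU -> pick first = GUA
residue 6: T codons sorted = ACA,ACC,ACG,ACU -> pick first = ACA
residue 7: F codons sorted = UUC,UUU -> pick first = UUC
residue 8: D codons sorted = GAC,GAU -> pick first = GAC
terminator: stop codons sorted = UAA,UAG,UGA -> pick first = UAA

Answer: mRNA: AUGUACCUAAUGGUAACAUUCGACUAA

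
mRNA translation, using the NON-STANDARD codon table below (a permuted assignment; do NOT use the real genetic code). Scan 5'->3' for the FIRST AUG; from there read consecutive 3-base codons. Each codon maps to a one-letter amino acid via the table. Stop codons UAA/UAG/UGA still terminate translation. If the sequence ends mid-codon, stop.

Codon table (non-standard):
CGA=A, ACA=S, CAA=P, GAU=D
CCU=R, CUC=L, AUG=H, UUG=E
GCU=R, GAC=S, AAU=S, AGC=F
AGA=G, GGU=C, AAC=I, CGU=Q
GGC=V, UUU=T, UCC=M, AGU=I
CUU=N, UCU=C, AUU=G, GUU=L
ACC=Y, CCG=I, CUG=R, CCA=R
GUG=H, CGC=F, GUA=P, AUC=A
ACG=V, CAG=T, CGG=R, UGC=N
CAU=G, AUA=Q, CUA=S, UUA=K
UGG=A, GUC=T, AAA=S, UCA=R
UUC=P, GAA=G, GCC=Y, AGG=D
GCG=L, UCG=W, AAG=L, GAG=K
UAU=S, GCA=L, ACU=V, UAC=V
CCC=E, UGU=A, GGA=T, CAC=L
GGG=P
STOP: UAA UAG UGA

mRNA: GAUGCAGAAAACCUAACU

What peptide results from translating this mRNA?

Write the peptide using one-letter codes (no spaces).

start AUG at pos 1
pos 1: AUG -> H; peptide=H
pos 4: CAG -> T; peptide=HT
pos 7: AAA -> S; peptide=HTS
pos 10: ACC -> Y; peptide=HTSY
pos 13: UAA -> STOP

Answer: HTSY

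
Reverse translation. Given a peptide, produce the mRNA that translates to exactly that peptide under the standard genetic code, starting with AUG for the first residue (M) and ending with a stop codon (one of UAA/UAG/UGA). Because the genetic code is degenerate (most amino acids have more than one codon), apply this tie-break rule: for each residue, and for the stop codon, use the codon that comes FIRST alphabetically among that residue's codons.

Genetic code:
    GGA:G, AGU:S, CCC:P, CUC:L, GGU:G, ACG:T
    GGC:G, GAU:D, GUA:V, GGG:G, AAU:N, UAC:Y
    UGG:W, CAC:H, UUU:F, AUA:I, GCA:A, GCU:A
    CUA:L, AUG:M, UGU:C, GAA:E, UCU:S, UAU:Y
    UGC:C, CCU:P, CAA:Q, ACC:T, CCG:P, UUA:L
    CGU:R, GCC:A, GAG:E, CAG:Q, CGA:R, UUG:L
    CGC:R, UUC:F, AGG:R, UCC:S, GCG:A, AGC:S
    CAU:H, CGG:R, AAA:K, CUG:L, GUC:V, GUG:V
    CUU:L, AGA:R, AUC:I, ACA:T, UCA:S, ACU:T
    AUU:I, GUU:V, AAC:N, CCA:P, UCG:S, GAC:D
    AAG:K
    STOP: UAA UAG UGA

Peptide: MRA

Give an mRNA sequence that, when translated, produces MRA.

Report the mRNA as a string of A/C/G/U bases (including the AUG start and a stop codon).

residue 1: M -> AUG (start codon)
residue 2: R codons sorted = AGA,AGG,CGA,CGC,CGG,CGU -> pick first = AGA
residue 3: A codons sorted = GCA,GCC,GCG,GCU -> pick first = GCA
terminator: stop codons sorted = UAA,UAG,UGA -> pick first = UAA

Answer: mRNA: AUGAGAGCAUAA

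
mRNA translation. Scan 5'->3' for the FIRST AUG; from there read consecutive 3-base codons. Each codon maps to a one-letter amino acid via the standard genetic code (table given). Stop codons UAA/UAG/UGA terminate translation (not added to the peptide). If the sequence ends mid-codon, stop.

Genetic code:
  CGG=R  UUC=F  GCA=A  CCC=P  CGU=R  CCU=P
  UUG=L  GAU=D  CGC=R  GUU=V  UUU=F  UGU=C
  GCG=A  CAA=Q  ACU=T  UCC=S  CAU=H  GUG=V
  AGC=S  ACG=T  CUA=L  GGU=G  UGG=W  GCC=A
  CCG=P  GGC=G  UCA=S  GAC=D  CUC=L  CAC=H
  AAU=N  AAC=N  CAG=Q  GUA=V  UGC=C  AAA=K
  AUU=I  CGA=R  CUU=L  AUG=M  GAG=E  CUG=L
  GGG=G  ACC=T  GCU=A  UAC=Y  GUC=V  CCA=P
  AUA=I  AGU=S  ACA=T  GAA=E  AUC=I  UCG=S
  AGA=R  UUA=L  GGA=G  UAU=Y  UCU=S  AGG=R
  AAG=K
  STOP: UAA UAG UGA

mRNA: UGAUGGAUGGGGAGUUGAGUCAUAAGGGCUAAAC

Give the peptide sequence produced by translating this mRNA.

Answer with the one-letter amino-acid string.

Answer: MDGELSHKG

Derivation:
start AUG at pos 2
pos 2: AUG -> M; peptide=M
pos 5: GAU -> D; peptide=MD
pos 8: GGG -> G; peptide=MDG
pos 11: GAG -> E; peptide=MDGE
pos 14: UUG -> L; peptide=MDGEL
pos 17: AGU -> S; peptide=MDGELS
pos 20: CAU -> H; peptide=MDGELSH
pos 23: AAG -> K; peptide=MDGELSHK
pos 26: GGC -> G; peptide=MDGELSHKG
pos 29: UAA -> STOP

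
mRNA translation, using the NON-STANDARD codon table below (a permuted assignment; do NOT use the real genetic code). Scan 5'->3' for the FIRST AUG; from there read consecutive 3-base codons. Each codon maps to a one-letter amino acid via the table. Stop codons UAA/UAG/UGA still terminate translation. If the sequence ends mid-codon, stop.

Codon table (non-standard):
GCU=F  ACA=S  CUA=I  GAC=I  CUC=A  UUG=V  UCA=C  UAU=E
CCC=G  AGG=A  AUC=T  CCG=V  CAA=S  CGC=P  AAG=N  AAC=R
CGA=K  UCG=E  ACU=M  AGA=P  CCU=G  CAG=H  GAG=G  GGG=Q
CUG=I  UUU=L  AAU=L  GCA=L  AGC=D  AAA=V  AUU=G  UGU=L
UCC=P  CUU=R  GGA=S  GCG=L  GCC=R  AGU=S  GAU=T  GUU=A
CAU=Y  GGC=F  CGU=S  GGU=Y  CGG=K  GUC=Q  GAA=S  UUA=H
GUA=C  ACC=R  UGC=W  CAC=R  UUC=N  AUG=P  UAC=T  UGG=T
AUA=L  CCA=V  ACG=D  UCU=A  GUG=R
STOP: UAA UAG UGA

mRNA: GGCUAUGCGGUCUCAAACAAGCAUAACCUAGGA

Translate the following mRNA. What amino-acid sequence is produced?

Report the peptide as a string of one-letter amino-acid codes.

start AUG at pos 4
pos 4: AUG -> P; peptide=P
pos 7: CGG -> K; peptide=PK
pos 10: UCU -> A; peptide=PKA
pos 13: CAA -> S; peptide=PKAS
pos 16: ACA -> S; peptide=PKASS
pos 19: AGC -> D; peptide=PKASSD
pos 22: AUA -> L; peptide=PKASSDL
pos 25: ACC -> R; peptide=PKASSDLR
pos 28: UAG -> STOP

Answer: PKASSDLR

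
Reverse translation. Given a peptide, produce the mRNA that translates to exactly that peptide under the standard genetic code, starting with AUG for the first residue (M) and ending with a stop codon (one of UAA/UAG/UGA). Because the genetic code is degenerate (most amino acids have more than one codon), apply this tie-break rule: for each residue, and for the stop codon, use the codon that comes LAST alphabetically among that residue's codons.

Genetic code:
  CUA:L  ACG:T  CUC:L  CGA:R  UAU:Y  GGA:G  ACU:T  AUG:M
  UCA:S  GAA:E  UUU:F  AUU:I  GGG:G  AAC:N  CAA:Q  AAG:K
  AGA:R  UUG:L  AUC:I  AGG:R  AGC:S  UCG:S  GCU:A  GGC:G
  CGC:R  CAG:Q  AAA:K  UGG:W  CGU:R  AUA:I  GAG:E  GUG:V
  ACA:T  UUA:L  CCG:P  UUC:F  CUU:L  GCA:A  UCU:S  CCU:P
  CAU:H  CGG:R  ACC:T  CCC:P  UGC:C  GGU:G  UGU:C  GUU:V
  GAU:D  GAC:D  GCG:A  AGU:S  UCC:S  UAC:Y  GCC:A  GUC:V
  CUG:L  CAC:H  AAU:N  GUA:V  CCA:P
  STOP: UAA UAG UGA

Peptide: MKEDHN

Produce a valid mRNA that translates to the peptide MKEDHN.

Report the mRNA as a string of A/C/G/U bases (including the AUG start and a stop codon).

residue 1: M -> AUG (start codon)
residue 2: K codons sorted = AAA,AAG -> pick last = AAG
residue 3: E codons sorted = GAA,GAG -> pick last = GAG
residue 4: D codons sorted = GAC,GAU -> pick last = GAU
residue 5: H codons sorted = CAC,CAU -> pick last = CAU
residue 6: N codons sorted = AAC,AAU -> pick last = AAU
terminator: stop codons sorted = UAA,UAG,UGA -> pick last = UGA

Answer: mRNA: AUGAAGGAGGAUCAUAAUUGA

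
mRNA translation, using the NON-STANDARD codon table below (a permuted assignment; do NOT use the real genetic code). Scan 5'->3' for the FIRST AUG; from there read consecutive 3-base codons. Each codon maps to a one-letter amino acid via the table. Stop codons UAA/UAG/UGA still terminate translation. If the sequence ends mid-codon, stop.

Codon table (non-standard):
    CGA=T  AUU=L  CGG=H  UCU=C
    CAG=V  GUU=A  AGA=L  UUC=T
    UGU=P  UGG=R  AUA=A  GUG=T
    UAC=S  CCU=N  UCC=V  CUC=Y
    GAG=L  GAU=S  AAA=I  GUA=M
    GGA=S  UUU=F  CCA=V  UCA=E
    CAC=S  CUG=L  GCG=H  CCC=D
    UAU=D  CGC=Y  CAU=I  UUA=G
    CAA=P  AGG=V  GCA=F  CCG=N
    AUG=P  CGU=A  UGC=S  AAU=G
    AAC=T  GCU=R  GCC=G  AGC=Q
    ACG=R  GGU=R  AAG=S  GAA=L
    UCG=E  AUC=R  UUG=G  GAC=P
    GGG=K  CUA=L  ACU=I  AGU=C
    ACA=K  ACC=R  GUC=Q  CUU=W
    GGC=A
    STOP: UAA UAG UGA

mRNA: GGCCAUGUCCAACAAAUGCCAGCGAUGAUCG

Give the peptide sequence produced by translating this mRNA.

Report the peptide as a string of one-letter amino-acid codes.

start AUG at pos 4
pos 4: AUG -> P; peptide=P
pos 7: UCC -> V; peptide=PV
pos 10: AAC -> T; peptide=PVT
pos 13: AAA -> I; peptide=PVTI
pos 16: UGC -> S; peptide=PVTIS
pos 19: CAG -> V; peptide=PVTISV
pos 22: CGA -> T; peptide=PVTISVT
pos 25: UGA -> STOP

Answer: PVTISVT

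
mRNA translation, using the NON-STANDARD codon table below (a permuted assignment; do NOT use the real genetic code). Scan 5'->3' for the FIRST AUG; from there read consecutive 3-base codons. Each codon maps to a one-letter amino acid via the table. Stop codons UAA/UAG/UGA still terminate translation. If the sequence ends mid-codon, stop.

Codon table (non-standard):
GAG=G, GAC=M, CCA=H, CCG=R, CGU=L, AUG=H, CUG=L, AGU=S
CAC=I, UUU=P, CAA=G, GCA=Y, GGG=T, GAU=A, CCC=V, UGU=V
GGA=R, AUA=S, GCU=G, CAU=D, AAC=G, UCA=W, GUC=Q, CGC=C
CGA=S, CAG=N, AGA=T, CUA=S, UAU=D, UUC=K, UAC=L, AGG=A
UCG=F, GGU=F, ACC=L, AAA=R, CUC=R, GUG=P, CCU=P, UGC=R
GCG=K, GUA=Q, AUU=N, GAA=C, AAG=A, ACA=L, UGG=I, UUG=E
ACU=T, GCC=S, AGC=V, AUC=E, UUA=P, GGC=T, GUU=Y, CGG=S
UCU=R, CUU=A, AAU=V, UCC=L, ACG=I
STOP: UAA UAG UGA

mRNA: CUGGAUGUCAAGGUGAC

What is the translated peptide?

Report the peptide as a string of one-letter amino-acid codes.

start AUG at pos 4
pos 4: AUG -> H; peptide=H
pos 7: UCA -> W; peptide=HW
pos 10: AGG -> A; peptide=HWA
pos 13: UGA -> STOP

Answer: HWA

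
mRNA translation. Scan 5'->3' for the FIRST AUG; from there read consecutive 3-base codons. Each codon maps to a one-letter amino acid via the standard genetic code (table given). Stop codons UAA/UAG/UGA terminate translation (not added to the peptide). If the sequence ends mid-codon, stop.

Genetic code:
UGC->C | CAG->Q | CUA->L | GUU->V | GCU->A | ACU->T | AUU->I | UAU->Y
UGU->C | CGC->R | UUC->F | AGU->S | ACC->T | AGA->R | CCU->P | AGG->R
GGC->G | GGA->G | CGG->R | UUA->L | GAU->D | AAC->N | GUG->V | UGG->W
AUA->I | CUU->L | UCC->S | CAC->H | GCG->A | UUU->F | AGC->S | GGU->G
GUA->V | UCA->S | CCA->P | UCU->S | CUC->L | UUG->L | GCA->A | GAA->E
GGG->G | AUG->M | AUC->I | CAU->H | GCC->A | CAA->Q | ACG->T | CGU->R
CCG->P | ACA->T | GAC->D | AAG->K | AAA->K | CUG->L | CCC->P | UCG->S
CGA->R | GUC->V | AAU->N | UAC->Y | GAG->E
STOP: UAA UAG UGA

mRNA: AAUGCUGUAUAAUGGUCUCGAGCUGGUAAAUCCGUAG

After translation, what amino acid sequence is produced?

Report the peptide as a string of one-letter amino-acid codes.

start AUG at pos 1
pos 1: AUG -> M; peptide=M
pos 4: CUG -> L; peptide=ML
pos 7: UAU -> Y; peptide=MLY
pos 10: AAU -> N; peptide=MLYN
pos 13: GGU -> G; peptide=MLYNG
pos 16: CUC -> L; peptide=MLYNGL
pos 19: GAG -> E; peptide=MLYNGLE
pos 22: CUG -> L; peptide=MLYNGLEL
pos 25: GUA -> V; peptide=MLYNGLELV
pos 28: AAU -> N; peptide=MLYNGLELVN
pos 31: CCG -> P; peptide=MLYNGLELVNP
pos 34: UAG -> STOP

Answer: MLYNGLELVNP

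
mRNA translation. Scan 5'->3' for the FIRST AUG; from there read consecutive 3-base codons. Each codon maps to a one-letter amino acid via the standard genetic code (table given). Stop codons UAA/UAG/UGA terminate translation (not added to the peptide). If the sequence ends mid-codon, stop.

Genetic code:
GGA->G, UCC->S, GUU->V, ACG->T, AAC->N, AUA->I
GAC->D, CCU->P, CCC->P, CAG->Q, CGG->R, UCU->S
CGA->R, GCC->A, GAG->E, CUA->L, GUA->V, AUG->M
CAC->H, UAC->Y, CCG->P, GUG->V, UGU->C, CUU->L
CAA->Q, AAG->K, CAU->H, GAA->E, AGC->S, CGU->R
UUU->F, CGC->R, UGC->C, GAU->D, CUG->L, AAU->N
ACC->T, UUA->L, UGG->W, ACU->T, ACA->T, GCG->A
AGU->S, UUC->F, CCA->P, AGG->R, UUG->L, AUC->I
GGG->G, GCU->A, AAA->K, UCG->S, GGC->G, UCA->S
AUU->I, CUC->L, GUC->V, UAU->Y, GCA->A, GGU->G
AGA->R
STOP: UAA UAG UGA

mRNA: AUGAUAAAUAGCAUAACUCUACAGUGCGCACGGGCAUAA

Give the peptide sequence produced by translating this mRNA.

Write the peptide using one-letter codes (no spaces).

start AUG at pos 0
pos 0: AUG -> M; peptide=M
pos 3: AUA -> I; peptide=MI
pos 6: AAU -> N; peptide=MIN
pos 9: AGC -> S; peptide=MINS
pos 12: AUA -> I; peptide=MINSI
pos 15: ACU -> T; peptide=MINSIT
pos 18: CUA -> L; peptide=MINSITL
pos 21: CAG -> Q; peptide=MINSITLQ
pos 24: UGC -> C; peptide=MINSITLQC
pos 27: GCA -> A; peptide=MINSITLQCA
pos 30: CGG -> R; peptide=MINSITLQCAR
pos 33: GCA -> A; peptide=MINSITLQCARA
pos 36: UAA -> STOP

Answer: MINSITLQCARA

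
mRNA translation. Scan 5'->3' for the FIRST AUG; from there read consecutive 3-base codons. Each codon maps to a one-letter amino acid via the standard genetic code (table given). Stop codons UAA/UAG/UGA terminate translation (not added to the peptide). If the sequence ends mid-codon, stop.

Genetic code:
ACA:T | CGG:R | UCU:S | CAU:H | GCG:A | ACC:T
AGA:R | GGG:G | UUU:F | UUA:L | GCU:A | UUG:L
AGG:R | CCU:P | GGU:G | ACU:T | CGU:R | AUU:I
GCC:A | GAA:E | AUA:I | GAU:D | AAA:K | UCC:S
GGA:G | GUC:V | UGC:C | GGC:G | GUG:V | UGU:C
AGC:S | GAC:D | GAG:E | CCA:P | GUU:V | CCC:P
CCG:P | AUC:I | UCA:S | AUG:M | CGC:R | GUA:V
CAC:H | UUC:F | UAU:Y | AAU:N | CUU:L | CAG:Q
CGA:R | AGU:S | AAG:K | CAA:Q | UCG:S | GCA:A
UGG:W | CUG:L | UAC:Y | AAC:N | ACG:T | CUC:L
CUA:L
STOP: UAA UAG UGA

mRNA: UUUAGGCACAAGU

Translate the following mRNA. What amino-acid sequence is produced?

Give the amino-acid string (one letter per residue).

Answer: (empty: no AUG start codon)

Derivation:
no AUG start codon found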